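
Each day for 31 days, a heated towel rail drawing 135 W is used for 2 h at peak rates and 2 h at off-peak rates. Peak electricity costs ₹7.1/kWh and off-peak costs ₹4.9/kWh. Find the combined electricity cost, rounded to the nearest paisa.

₹100.44

Peak energy = 0.135 kW × 2 h × 31 = 8.37 kWh
Off-peak energy = 0.135 kW × 2 h × 31 = 8.37 kWh
Cost = 8.37 × ₹7.1 + 8.37 × ₹4.9 = ₹59.427 + ₹41.013 = ₹100.44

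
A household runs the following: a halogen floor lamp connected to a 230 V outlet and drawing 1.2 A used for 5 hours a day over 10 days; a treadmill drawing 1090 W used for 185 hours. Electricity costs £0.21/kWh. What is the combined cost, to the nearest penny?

£45.24

halogen floor lamp: Power = 1.2 A × 230 V = 276 W = 0.276 kW
halogen floor lamp: Runtime = 5 h/day × 10 days = 50 h
halogen floor lamp: 0.276 kW × 50 h = 13.8 kWh
treadmill: 1.09 kW × 185 h = 201.65 kWh
Total energy = 215.45 kWh
Cost = 215.45 × £0.21 = £45.24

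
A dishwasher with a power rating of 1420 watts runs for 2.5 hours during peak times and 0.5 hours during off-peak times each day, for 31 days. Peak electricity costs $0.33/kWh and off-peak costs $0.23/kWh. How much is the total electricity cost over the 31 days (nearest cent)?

$41.38

Peak energy = 1.42 kW × 2.5 h × 31 = 110.05 kWh
Off-peak energy = 1.42 kW × 0.5 h × 31 = 22.01 kWh
Cost = 110.05 × $0.33 + 22.01 × $0.23 = $36.3165 + $5.0623 = $41.38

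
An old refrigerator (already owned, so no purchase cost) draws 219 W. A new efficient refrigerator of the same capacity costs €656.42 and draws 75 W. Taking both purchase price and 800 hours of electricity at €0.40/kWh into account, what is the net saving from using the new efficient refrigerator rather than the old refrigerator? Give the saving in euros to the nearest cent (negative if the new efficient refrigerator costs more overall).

old refrigerator: €0.00 + (219/1000) kW × 800 h × €0.40 = €0.00 + €70.08 = €70.08
new efficient refrigerator: €656.42 + (75/1000) kW × 800 h × €0.40 = €656.42 + €24 = €680.42
Saving = €70.08 − €680.42 = −€610.34

-€610.34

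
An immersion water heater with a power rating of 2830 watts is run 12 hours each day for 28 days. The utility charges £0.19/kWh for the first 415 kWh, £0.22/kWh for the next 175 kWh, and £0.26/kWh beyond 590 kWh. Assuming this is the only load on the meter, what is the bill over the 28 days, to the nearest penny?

Runtime = 12 h/day × 28 days = 336 h
Energy = 2.83 kW × 336 h = 950.88 kWh
Tier 1 (0–415 kWh): 415 × £0.19 = £78.85
Tier 2 (415–590 kWh): 175 × £0.22 = £38.5
Above 590 kWh: 360.88 × £0.26 = £93.8288
Bill = £211.18

£211.18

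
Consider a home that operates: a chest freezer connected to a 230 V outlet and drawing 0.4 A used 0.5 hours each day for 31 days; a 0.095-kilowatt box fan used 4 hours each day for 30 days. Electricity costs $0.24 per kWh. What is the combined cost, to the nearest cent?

$3.08

chest freezer: Power = 0.4 A × 230 V = 92 W = 0.092 kW
chest freezer: Runtime = 0.5 h/day × 31 days = 15.5 h
chest freezer: 0.092 kW × 15.5 h = 1.426 kWh
box fan: Runtime = 4 h/day × 30 days = 120 h
box fan: 0.095 kW × 120 h = 11.4 kWh
Total energy = 12.826 kWh
Cost = 12.826 × $0.24 = $3.08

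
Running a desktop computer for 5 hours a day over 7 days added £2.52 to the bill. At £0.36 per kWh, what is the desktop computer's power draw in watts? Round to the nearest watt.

200 W

Energy = £2.52 ÷ £0.36/kWh = 7 kWh
Runtime = 5 h/day × 7 days = 35 h
Power = 7 kWh ÷ 35 h = 0.2 kW = 200 W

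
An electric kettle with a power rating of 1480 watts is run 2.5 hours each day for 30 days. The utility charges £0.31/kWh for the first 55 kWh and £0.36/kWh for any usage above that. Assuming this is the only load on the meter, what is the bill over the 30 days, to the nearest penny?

£37.21

Runtime = 2.5 h/day × 30 days = 75 h
Energy = 1.48 kW × 75 h = 111 kWh
Tier 1 (0–55 kWh): 55 × £0.31 = £17.05
Above 55 kWh: 56 × £0.36 = £20.16
Bill = £37.21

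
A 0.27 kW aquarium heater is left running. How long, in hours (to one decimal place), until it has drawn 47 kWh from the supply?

Hours = 47 kWh ÷ 0.27 kW = 174.1 h

174.1 h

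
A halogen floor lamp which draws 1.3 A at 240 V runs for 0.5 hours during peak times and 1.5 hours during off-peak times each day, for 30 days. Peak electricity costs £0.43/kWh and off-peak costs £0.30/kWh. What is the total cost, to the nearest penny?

£6.22

Power = 1.3 A × 240 V = 312 W = 0.312 kW
Peak energy = 0.312 kW × 0.5 h × 30 = 4.68 kWh
Off-peak energy = 0.312 kW × 1.5 h × 30 = 14.04 kWh
Cost = 4.68 × £0.43 + 14.04 × £0.30 = £2.0124 + £4.212 = £6.22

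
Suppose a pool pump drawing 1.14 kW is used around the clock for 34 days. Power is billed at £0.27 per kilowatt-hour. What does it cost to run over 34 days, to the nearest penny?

£251.16

Runtime = 24 h × 34 = 816 h
Energy = 1.14 kW × 816 h = 930.24 kWh
Cost = 930.24 kWh × £0.27/kWh = £251.16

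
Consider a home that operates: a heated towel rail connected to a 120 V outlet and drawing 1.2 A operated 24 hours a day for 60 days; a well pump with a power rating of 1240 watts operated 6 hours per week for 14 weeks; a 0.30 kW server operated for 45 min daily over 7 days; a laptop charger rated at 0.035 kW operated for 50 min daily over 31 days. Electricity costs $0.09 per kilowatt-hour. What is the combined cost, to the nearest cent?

$28.26

heated towel rail: Power = 1.2 A × 120 V = 144 W = 0.144 kW
heated towel rail: Runtime = 24 h × 60 = 1440 h
heated towel rail: 0.144 kW × 1440 h = 207.36 kWh
well pump: Runtime = 6 h/week × 14 weeks = 84 h
well pump: 1.24 kW × 84 h = 104.16 kWh
server: Runtime = 45 min × 7 = 315 min = 5.25 h
server: 0.3 kW × 5.25 h = 1.575 kWh
laptop charger: Runtime = 50 min × 31 = 1550 min = 25.833333… h
laptop charger: 0.035 kW × 25.833333… h = 0.904166… kWh
Total energy = 313.999166… kWh
Cost = 313.999166… × $0.09 = $28.26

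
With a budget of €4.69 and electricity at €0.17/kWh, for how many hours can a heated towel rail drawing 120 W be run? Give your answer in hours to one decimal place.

Energy available = €4.69 ÷ €0.17/kWh = 27.5882 kWh
Hours = 27.5882 kWh ÷ 0.12 kW = 229.9 h

229.9 h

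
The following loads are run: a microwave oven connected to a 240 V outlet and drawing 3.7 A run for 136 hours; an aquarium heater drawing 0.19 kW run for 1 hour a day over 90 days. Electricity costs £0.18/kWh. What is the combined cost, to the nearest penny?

£24.82

microwave oven: Power = 3.7 A × 240 V = 888 W = 0.888 kW
microwave oven: 0.888 kW × 136 h = 120.768 kWh
aquarium heater: Runtime = 1 h/day × 90 days = 90 h
aquarium heater: 0.19 kW × 90 h = 17.1 kWh
Total energy = 137.868 kWh
Cost = 137.868 × £0.18 = £24.82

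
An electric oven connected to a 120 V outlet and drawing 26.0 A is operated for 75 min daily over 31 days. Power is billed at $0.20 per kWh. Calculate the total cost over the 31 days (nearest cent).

Power = 26.0 A × 120 V = 3120 W = 3.12 kW
Runtime = 75 min × 31 = 2325 min = 38.75 h
Energy = 3.12 kW × 38.75 h = 120.9 kWh
Cost = 120.9 kWh × $0.20/kWh = $24.18

$24.18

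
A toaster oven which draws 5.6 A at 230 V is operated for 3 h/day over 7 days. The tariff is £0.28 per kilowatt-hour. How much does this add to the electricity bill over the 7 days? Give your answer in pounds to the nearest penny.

Power = 5.6 A × 230 V = 1288 W = 1.288 kW
Runtime = 3 h/day × 7 days = 21 h
Energy = 1.288 kW × 21 h = 27.048 kWh
Cost = 27.048 kWh × £0.28/kWh = £7.57

£7.57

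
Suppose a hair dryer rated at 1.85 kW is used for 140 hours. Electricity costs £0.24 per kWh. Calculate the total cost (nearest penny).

£62.16

Energy = 1.85 kW × 140 h = 259 kWh
Cost = 259 kWh × £0.24/kWh = £62.16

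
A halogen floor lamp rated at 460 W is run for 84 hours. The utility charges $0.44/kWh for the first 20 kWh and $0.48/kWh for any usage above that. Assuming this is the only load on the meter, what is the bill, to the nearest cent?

$17.75

Energy = 0.46 kW × 84 h = 38.64 kWh
Tier 1 (0–20 kWh): 20 × $0.44 = $8.8
Above 20 kWh: 18.64 × $0.48 = $8.9472
Bill = $17.75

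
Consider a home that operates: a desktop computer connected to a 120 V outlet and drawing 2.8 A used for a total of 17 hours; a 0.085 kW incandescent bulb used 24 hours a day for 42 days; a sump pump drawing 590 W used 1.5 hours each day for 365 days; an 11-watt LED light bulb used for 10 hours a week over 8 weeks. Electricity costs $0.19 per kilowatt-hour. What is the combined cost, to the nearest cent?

desktop computer: Power = 2.8 A × 120 V = 336 W = 0.336 kW
desktop computer: 0.336 kW × 17 h = 5.712 kWh
incandescent bulb: Runtime = 24 h × 42 = 1008 h
incandescent bulb: 0.085 kW × 1008 h = 85.68 kWh
sump pump: Runtime = 1.5 h/day × 365 days = 547.5 h
sump pump: 0.59 kW × 547.5 h = 323.025 kWh
LED light bulb: Runtime = 10 h/week × 8 weeks = 80 h
LED light bulb: 0.011 kW × 80 h = 0.88 kWh
Total energy = 415.297 kWh
Cost = 415.297 × $0.19 = $78.91

$78.91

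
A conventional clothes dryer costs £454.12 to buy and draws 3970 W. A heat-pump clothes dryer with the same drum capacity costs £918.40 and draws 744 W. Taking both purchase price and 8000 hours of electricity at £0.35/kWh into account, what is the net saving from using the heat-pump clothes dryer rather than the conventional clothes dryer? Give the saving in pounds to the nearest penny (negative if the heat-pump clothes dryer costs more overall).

£8568.52

conventional clothes dryer: £454.12 + (3970/1000) kW × 8000 h × £0.35 = £454.12 + £11116 = £11570.12
heat-pump clothes dryer: £918.40 + (744/1000) kW × 8000 h × £0.35 = £918.40 + £2083.2 = £3001.6
Saving = £11570.12 − £3001.6 = £8568.52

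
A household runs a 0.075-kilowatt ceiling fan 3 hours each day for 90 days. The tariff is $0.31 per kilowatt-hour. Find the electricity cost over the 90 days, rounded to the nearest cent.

$6.28

Runtime = 3 h/day × 90 days = 270 h
Energy = 0.075 kW × 270 h = 20.25 kWh
Cost = 20.25 kWh × $0.31/kWh = $6.28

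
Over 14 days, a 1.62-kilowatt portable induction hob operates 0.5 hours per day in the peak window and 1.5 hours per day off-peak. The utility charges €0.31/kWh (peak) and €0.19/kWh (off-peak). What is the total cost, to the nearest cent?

€9.98

Peak energy = 1.62 kW × 0.5 h × 14 = 11.34 kWh
Off-peak energy = 1.62 kW × 1.5 h × 14 = 34.02 kWh
Cost = 11.34 × €0.31 + 34.02 × €0.19 = €3.5154 + €6.4638 = €9.98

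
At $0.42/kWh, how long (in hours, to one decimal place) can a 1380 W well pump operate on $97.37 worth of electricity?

Energy available = $97.37 ÷ $0.42/kWh = 231.8333 kWh
Hours = 231.8333 kWh ÷ 1.38 kW = 168.0 h

168.0 h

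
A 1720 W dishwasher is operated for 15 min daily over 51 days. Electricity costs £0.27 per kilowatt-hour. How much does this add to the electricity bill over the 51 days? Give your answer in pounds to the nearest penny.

Runtime = 15 min × 51 = 765 min = 12.75 h
Energy = 1.72 kW × 12.75 h = 21.93 kWh
Cost = 21.93 kWh × £0.27/kWh = £5.92

£5.92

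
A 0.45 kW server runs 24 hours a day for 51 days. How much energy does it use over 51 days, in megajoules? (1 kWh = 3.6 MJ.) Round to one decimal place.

1982.9 MJ

Runtime = 24 h × 51 = 1224 h
Energy = 0.45 kW × 1224 h = 550.8 kWh
= 550.8 × 3.6 MJ = 1982.9 MJ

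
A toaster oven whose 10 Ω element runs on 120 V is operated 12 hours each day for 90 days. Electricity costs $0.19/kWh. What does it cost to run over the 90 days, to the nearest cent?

Power = V²/R = 120²/10 = 1440 W = 1.44 kW
Runtime = 12 h/day × 90 days = 1080 h
Energy = 1.44 kW × 1080 h = 1555.2 kWh
Cost = 1555.2 kWh × $0.19/kWh = $295.49

$295.49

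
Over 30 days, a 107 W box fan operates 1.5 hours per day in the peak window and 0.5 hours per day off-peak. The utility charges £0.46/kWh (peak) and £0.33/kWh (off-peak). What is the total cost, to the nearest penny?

£2.74

Peak energy = 0.107 kW × 1.5 h × 30 = 4.815 kWh
Off-peak energy = 0.107 kW × 0.5 h × 30 = 1.605 kWh
Cost = 4.815 × £0.46 + 1.605 × £0.33 = £2.2149 + £0.52965 = £2.74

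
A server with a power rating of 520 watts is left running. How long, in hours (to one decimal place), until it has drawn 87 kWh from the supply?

Hours = 87 kWh ÷ 0.52 kW = 167.3 h

167.3 h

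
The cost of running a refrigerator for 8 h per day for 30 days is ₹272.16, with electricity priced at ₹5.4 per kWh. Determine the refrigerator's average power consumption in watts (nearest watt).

210 W

Energy = ₹272.16 ÷ ₹5.4/kWh = 50.4 kWh
Runtime = 8 h/day × 30 days = 240 h
Power = 50.4 kWh ÷ 240 h = 0.21 kW = 210 W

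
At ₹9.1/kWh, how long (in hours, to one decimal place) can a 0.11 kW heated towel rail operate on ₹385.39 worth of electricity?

Energy available = ₹385.39 ÷ ₹9.1/kWh = 42.3505 kWh
Hours = 42.3505 kWh ÷ 0.11 kW = 385.0 h

385.0 h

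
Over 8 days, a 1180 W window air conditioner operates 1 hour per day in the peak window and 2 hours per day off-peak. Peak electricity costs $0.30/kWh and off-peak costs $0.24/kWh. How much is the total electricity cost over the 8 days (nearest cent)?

$7.36

Peak energy = 1.18 kW × 1 h × 8 = 9.44 kWh
Off-peak energy = 1.18 kW × 2 h × 8 = 18.88 kWh
Cost = 9.44 × $0.30 + 18.88 × $0.24 = $2.832 + $4.5312 = $7.36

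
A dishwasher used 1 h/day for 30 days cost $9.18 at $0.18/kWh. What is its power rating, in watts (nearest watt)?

Energy = $9.18 ÷ $0.18/kWh = 51 kWh
Runtime = 1 h/day × 30 days = 30 h
Power = 51 kWh ÷ 30 h = 1.7 kW = 1700 W

1700 W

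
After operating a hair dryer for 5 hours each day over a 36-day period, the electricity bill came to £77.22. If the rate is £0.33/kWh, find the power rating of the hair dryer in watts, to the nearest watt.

1300 W

Energy = £77.22 ÷ £0.33/kWh = 234 kWh
Runtime = 5 h/day × 36 days = 180 h
Power = 234 kWh ÷ 180 h = 1.3 kW = 1300 W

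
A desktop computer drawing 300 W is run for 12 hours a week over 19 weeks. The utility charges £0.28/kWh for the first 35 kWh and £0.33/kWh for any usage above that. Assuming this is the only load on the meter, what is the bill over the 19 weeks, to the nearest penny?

£20.82

Runtime = 12 h/week × 19 weeks = 228 h
Energy = 0.3 kW × 228 h = 68.4 kWh
Tier 1 (0–35 kWh): 35 × £0.28 = £9.8
Above 35 kWh: 33.4 × £0.33 = £11.022
Bill = £20.82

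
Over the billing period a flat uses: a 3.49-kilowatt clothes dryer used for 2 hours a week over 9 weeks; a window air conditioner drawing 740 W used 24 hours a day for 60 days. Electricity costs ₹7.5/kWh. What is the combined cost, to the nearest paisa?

₹8463.15

clothes dryer: Runtime = 2 h/week × 9 weeks = 18 h
clothes dryer: 3.49 kW × 18 h = 62.82 kWh
window air conditioner: Runtime = 24 h × 60 = 1440 h
window air conditioner: 0.74 kW × 1440 h = 1065.6 kWh
Total energy = 1128.42 kWh
Cost = 1128.42 × ₹7.5 = ₹8463.15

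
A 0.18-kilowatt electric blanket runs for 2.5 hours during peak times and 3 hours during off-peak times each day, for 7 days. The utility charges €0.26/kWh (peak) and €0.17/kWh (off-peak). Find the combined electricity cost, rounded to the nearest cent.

€1.46

Peak energy = 0.18 kW × 2.5 h × 7 = 3.15 kWh
Off-peak energy = 0.18 kW × 3 h × 7 = 3.78 kWh
Cost = 3.15 × €0.26 + 3.78 × €0.17 = €0.819 + €0.6426 = €1.46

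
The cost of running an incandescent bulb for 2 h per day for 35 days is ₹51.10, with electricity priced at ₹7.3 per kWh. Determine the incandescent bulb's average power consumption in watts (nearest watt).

Energy = ₹51.10 ÷ ₹7.3/kWh = 7 kWh
Runtime = 2 h/day × 35 days = 70 h
Power = 7 kWh ÷ 70 h = 0.1 kW = 100 W

100 W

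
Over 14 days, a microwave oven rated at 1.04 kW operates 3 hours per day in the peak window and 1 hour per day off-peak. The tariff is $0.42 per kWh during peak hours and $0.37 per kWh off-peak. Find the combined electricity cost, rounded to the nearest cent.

$23.73

Peak energy = 1.04 kW × 3 h × 14 = 43.68 kWh
Off-peak energy = 1.04 kW × 1 h × 14 = 14.56 kWh
Cost = 43.68 × $0.42 + 14.56 × $0.37 = $18.3456 + $5.3872 = $23.73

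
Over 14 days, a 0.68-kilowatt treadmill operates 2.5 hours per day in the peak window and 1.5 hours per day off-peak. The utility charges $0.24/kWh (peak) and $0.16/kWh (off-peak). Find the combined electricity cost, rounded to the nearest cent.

$8.00

Peak energy = 0.68 kW × 2.5 h × 14 = 23.8 kWh
Off-peak energy = 0.68 kW × 1.5 h × 14 = 14.28 kWh
Cost = 23.8 × $0.24 + 14.28 × $0.16 = $5.712 + $2.2848 = $8.00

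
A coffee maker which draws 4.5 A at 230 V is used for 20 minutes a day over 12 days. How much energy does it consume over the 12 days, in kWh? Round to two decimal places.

4.14 kWh

Power = 4.5 A × 230 V = 1035 W = 1.035 kW
Runtime = 20 min × 12 = 240 min = 4 h
Energy = 1.035 kW × 4 h = 4.14 kWh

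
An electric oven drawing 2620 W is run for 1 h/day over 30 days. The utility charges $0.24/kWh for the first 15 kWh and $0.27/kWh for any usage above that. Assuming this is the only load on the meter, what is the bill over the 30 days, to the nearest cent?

$20.77

Runtime = 1 h/day × 30 days = 30 h
Energy = 2.62 kW × 30 h = 78.6 kWh
Tier 1 (0–15 kWh): 15 × $0.24 = $3.6
Above 15 kWh: 63.6 × $0.27 = $17.172
Bill = $20.77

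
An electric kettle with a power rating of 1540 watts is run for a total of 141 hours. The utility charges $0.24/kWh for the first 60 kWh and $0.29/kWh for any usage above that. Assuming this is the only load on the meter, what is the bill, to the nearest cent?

$59.97

Energy = 1.54 kW × 141 h = 217.14 kWh
Tier 1 (0–60 kWh): 60 × $0.24 = $14.4
Above 60 kWh: 157.14 × $0.29 = $45.5706
Bill = $59.97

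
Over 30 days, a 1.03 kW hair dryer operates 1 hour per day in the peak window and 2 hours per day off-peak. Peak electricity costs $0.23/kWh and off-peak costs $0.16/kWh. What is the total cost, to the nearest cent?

$17.00

Peak energy = 1.03 kW × 1 h × 30 = 30.9 kWh
Off-peak energy = 1.03 kW × 2 h × 30 = 61.8 kWh
Cost = 30.9 × $0.23 + 61.8 × $0.16 = $7.107 + $9.888 = $17.00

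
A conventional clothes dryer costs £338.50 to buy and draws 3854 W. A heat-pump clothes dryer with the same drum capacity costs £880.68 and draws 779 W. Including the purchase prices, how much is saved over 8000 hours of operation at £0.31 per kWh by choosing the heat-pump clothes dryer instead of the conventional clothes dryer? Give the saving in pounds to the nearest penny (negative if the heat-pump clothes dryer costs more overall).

£7083.82

conventional clothes dryer: £338.50 + (3854/1000) kW × 8000 h × £0.31 = £338.50 + £9557.92 = £9896.42
heat-pump clothes dryer: £880.68 + (779/1000) kW × 8000 h × £0.31 = £880.68 + £1931.92 = £2812.6
Saving = £9896.42 − £2812.6 = £7083.82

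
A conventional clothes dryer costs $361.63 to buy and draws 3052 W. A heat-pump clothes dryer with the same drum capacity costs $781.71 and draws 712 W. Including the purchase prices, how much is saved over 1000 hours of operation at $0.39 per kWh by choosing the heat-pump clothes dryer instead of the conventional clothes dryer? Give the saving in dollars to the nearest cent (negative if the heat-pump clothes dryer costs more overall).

$492.52

conventional clothes dryer: $361.63 + (3052/1000) kW × 1000 h × $0.39 = $361.63 + $1190.28 = $1551.91
heat-pump clothes dryer: $781.71 + (712/1000) kW × 1000 h × $0.39 = $781.71 + $277.68 = $1059.39
Saving = $1551.91 − $1059.39 = $492.52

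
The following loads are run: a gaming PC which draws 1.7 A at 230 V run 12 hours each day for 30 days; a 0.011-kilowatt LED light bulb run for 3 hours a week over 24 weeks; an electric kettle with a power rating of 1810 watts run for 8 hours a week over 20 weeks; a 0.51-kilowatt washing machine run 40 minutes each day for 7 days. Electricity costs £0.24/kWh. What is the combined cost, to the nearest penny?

£104.05

gaming PC: Power = 1.7 A × 230 V = 391 W = 0.391 kW
gaming PC: Runtime = 12 h/day × 30 days = 360 h
gaming PC: 0.391 kW × 360 h = 140.76 kWh
LED light bulb: Runtime = 3 h/week × 24 weeks = 72 h
LED light bulb: 0.011 kW × 72 h = 0.792 kWh
electric kettle: Runtime = 8 h/week × 20 weeks = 160 h
electric kettle: 1.81 kW × 160 h = 289.6 kWh
washing machine: Runtime = 40 min × 7 = 280 min = 4.666666… h
washing machine: 0.51 kW × 4.666666… h = 2.38 kWh
Total energy = 433.532 kWh
Cost = 433.532 × £0.24 = £104.05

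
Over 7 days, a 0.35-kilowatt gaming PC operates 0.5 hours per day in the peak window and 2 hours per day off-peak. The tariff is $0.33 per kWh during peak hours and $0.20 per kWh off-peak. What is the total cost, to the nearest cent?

$1.38

Peak energy = 0.35 kW × 0.5 h × 7 = 1.225 kWh
Off-peak energy = 0.35 kW × 2 h × 7 = 4.9 kWh
Cost = 1.225 × $0.33 + 4.9 × $0.20 = $0.40425 + $0.98 = $1.38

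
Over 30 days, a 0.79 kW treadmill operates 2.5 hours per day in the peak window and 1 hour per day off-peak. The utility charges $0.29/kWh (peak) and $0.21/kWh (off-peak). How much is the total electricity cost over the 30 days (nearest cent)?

$22.16

Peak energy = 0.79 kW × 2.5 h × 30 = 59.25 kWh
Off-peak energy = 0.79 kW × 1 h × 30 = 23.7 kWh
Cost = 59.25 × $0.29 + 23.7 × $0.21 = $17.1825 + $4.977 = $22.16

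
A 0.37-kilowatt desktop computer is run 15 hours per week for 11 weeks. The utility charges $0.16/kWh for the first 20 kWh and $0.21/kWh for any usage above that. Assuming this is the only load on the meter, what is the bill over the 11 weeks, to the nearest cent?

$11.82

Runtime = 15 h/week × 11 weeks = 165 h
Energy = 0.37 kW × 165 h = 61.05 kWh
Tier 1 (0–20 kWh): 20 × $0.16 = $3.2
Above 20 kWh: 41.05 × $0.21 = $8.6205
Bill = $11.82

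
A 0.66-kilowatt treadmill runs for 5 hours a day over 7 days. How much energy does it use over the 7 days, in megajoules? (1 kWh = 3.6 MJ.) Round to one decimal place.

83.2 MJ

Runtime = 5 h/day × 7 days = 35 h
Energy = 0.66 kW × 35 h = 23.1 kWh
= 23.1 × 3.6 MJ = 83.2 MJ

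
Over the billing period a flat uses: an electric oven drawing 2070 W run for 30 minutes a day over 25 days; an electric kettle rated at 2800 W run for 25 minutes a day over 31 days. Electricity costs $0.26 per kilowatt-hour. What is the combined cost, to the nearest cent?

electric oven: Runtime = 30 min × 25 = 750 min = 12.5 h
electric oven: 2.07 kW × 12.5 h = 25.875 kWh
electric kettle: Runtime = 25 min × 31 = 775 min = 12.916666… h
electric kettle: 2.8 kW × 12.916666… h = 36.166666… kWh
Total energy = 62.041666… kWh
Cost = 62.041666… × $0.26 = $16.13

$16.13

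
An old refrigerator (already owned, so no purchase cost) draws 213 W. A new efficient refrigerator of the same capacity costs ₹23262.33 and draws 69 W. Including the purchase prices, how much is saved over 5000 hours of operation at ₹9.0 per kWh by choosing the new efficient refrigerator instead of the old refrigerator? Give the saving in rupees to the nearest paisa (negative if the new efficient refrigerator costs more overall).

-₹16782.33

old refrigerator: ₹0.00 + (213/1000) kW × 5000 h × ₹9.0 = ₹0.00 + ₹9585 = ₹9585
new efficient refrigerator: ₹23262.33 + (69/1000) kW × 5000 h × ₹9.0 = ₹23262.33 + ₹3105 = ₹26367.33
Saving = ₹9585 − ₹26367.33 = −₹16782.33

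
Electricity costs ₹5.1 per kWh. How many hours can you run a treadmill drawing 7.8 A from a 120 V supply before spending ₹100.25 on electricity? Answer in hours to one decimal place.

21.0 h

Power = 7.8 A × 120 V = 936 W = 0.936 kW
Energy available = ₹100.25 ÷ ₹5.1/kWh = 19.6569 kWh
Hours = 19.6569 kWh ÷ 0.936 kW = 21.0 h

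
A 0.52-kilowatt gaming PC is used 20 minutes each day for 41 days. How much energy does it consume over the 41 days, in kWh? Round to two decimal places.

7.11 kWh

Runtime = 20 min × 41 = 820 min = 13.666666… h
Energy = 0.52 kW × 13.666666… h = 7.106666… kWh ≈ 7.11 kWh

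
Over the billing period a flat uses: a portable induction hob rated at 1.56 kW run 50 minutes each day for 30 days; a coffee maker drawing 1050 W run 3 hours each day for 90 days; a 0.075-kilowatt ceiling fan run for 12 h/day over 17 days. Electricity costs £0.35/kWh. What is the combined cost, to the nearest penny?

portable induction hob: Runtime = 50 min × 30 = 1500 min = 25 h
portable induction hob: 1.56 kW × 25 h = 39 kWh
coffee maker: Runtime = 3 h/day × 90 days = 270 h
coffee maker: 1.05 kW × 270 h = 283.5 kWh
ceiling fan: Runtime = 12 h/day × 17 days = 204 h
ceiling fan: 0.075 kW × 204 h = 15.3 kWh
Total energy = 337.8 kWh
Cost = 337.8 × £0.35 = £118.23

£118.23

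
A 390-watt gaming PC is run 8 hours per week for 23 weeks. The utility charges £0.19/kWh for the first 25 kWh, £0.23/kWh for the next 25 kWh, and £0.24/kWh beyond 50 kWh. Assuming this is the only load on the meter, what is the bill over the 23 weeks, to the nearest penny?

Runtime = 8 h/week × 23 weeks = 184 h
Energy = 0.39 kW × 184 h = 71.76 kWh
Tier 1 (0–25 kWh): 25 × £0.19 = £4.75
Tier 2 (25–50 kWh): 25 × £0.23 = £5.75
Above 50 kWh: 21.76 × £0.24 = £5.2224
Bill = £15.72

£15.72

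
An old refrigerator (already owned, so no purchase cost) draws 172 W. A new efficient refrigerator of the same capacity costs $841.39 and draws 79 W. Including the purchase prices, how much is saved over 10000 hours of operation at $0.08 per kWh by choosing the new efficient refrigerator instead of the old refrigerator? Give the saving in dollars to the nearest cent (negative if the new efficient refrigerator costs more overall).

-$766.99

old refrigerator: $0.00 + (172/1000) kW × 10000 h × $0.08 = $0.00 + $137.6 = $137.6
new efficient refrigerator: $841.39 + (79/1000) kW × 10000 h × $0.08 = $841.39 + $63.2 = $904.59
Saving = $137.6 − $904.59 = −$766.99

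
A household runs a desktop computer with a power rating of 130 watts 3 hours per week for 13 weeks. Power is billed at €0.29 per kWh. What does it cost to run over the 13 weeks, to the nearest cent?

€1.47

Runtime = 3 h/week × 13 weeks = 39 h
Energy = 0.13 kW × 39 h = 5.07 kWh
Cost = 5.07 kWh × €0.29/kWh = €1.47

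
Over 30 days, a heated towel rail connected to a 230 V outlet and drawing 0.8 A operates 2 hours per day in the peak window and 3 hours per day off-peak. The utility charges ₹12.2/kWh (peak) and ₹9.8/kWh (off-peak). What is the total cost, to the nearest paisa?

₹296.98

Power = 0.8 A × 230 V = 184 W = 0.184 kW
Peak energy = 0.184 kW × 2 h × 30 = 11.04 kWh
Off-peak energy = 0.184 kW × 3 h × 30 = 16.56 kWh
Cost = 11.04 × ₹12.2 + 16.56 × ₹9.8 = ₹134.688 + ₹162.288 = ₹296.98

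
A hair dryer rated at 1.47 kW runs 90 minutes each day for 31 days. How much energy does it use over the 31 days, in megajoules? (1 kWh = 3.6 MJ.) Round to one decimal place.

Runtime = 90 min × 31 = 2790 min = 46.5 h
Energy = 1.47 kW × 46.5 h = 68.355 kWh
= 68.355 × 3.6 MJ = 246.1 MJ

246.1 MJ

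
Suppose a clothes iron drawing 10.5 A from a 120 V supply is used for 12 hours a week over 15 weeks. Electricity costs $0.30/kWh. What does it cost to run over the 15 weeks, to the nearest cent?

$68.04

Power = 10.5 A × 120 V = 1260 W = 1.26 kW
Runtime = 12 h/week × 15 weeks = 180 h
Energy = 1.26 kW × 180 h = 226.8 kWh
Cost = 226.8 kWh × $0.30/kWh = $68.04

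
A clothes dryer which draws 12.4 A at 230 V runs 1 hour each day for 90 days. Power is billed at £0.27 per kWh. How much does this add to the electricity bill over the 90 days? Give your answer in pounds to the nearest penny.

Power = 12.4 A × 230 V = 2852 W = 2.852 kW
Runtime = 1 h/day × 90 days = 90 h
Energy = 2.852 kW × 90 h = 256.68 kWh
Cost = 256.68 kWh × £0.27/kWh = £69.30

£69.30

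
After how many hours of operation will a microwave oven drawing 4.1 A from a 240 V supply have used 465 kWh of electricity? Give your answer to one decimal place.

472.6 h

Power = 4.1 A × 240 V = 984 W = 0.984 kW
Hours = 465 kWh ÷ 0.984 kW = 472.6 h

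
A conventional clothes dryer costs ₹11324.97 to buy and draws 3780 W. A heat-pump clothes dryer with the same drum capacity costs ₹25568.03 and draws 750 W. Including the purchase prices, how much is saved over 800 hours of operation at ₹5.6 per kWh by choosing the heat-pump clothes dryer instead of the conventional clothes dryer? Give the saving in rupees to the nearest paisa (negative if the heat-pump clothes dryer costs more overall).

-₹668.66

conventional clothes dryer: ₹11324.97 + (3780/1000) kW × 800 h × ₹5.6 = ₹11324.97 + ₹16934.4 = ₹28259.37
heat-pump clothes dryer: ₹25568.03 + (750/1000) kW × 800 h × ₹5.6 = ₹25568.03 + ₹3360 = ₹28928.03
Saving = ₹28259.37 − ₹28928.03 = −₹668.66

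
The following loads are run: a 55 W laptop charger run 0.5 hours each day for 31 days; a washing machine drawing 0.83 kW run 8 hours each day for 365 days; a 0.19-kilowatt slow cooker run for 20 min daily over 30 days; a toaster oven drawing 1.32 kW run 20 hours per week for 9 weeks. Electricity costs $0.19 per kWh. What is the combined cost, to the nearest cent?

laptop charger: Runtime = 0.5 h/day × 31 days = 15.5 h
laptop charger: 0.055 kW × 15.5 h = 0.8525 kWh
washing machine: Runtime = 8 h/day × 365 days = 2920 h
washing machine: 0.83 kW × 2920 h = 2423.6 kWh
slow cooker: Runtime = 20 min × 30 = 600 min = 10 h
slow cooker: 0.19 kW × 10 h = 1.9 kWh
toaster oven: Runtime = 20 h/week × 9 weeks = 180 h
toaster oven: 1.32 kW × 180 h = 237.6 kWh
Total energy = 2663.9525 kWh
Cost = 2663.9525 × $0.19 = $506.15

$506.15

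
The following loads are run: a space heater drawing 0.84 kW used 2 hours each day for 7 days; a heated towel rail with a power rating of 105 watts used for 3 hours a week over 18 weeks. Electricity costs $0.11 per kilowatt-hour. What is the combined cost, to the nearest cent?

$1.92

space heater: Runtime = 2 h/day × 7 days = 14 h
space heater: 0.84 kW × 14 h = 11.76 kWh
heated towel rail: Runtime = 3 h/week × 18 weeks = 54 h
heated towel rail: 0.105 kW × 54 h = 5.67 kWh
Total energy = 17.43 kWh
Cost = 17.43 × $0.11 = $1.92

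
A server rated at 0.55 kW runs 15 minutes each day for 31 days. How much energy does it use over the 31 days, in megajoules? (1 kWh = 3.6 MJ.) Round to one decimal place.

Runtime = 15 min × 31 = 465 min = 7.75 h
Energy = 0.55 kW × 7.75 h = 4.2625 kWh
= 4.2625 × 3.6 MJ = 15.3 MJ

15.3 MJ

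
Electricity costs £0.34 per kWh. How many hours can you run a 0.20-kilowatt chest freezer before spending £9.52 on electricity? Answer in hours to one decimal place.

140.0 h

Energy available = £9.52 ÷ £0.34/kWh = 28 kWh
Hours = 28 kWh ÷ 0.2 kW = 140.0 h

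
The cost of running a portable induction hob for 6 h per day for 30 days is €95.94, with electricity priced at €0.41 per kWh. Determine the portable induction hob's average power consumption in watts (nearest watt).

1300 W

Energy = €95.94 ÷ €0.41/kWh = 234 kWh
Runtime = 6 h/day × 30 days = 180 h
Power = 234 kWh ÷ 180 h = 1.3 kW = 1300 W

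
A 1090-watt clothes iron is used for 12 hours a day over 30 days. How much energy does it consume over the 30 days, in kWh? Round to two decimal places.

Runtime = 12 h/day × 30 days = 360 h
Energy = 1.09 kW × 360 h = 392.4 kWh

392.40 kWh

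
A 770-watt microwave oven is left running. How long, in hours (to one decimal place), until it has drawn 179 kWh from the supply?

Hours = 179 kWh ÷ 0.77 kW = 232.5 h

232.5 h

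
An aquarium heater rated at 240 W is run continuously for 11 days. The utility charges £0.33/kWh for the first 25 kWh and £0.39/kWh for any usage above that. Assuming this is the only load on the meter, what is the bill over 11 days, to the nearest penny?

£23.21

Runtime = 24 h × 11 = 264 h
Energy = 0.24 kW × 264 h = 63.36 kWh
Tier 1 (0–25 kWh): 25 × £0.33 = £8.25
Above 25 kWh: 38.36 × £0.39 = £14.9604
Bill = £23.21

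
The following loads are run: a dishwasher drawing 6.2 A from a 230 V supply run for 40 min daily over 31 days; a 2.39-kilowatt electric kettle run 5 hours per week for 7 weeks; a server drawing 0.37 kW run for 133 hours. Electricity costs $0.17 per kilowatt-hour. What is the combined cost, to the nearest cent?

$27.60

dishwasher: Power = 6.2 A × 230 V = 1426 W = 1.426 kW
dishwasher: Runtime = 40 min × 31 = 1240 min = 20.666666… h
dishwasher: 1.426 kW × 20.666666… h = 29.470666… kWh
electric kettle: Runtime = 5 h/week × 7 weeks = 35 h
electric kettle: 2.39 kW × 35 h = 83.65 kWh
server: 0.37 kW × 133 h = 49.21 kWh
Total energy = 162.330666… kWh
Cost = 162.330666… × $0.17 = $27.60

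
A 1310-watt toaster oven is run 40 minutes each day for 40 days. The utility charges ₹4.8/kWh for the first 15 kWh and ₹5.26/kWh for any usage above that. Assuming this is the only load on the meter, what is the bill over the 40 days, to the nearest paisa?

Runtime = 40 min × 40 = 1600 min = 26.666666… h
Energy = 1.31 kW × 26.666666… h = 34.933333… kWh
Tier 1 (0–15 kWh): 15 × ₹4.8 = ₹72
Above 15 kWh: 19.933333… × ₹5.26 = ₹104.849333…
Bill = ₹176.85

₹176.85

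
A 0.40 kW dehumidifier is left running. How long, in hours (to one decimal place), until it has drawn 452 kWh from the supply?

1130.0 h

Hours = 452 kWh ÷ 0.4 kW = 1130.0 h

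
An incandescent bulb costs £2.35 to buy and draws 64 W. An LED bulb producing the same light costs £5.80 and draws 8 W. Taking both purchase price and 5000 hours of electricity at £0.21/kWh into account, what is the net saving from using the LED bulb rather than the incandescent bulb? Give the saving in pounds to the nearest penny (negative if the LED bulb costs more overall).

incandescent bulb: £2.35 + (64/1000) kW × 5000 h × £0.21 = £2.35 + £67.2 = £69.55
LED bulb: £5.80 + (8/1000) kW × 5000 h × £0.21 = £5.80 + £8.4 = £14.2
Saving = £69.55 − £14.2 = £55.35

£55.35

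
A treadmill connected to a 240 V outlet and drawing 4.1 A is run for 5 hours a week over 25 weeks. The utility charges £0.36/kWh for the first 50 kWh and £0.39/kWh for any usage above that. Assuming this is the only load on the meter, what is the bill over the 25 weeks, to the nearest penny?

£46.47

Power = 4.1 A × 240 V = 984 W = 0.984 kW
Runtime = 5 h/week × 25 weeks = 125 h
Energy = 0.984 kW × 125 h = 123 kWh
Tier 1 (0–50 kWh): 50 × £0.36 = £18
Above 50 kWh: 73 × £0.39 = £28.47
Bill = £46.47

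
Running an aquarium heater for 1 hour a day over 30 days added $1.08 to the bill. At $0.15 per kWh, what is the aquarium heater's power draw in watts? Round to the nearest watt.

Energy = $1.08 ÷ $0.15/kWh = 7.2 kWh
Runtime = 1 h/day × 30 days = 30 h
Power = 7.2 kWh ÷ 30 h = 0.24 kW = 240 W

240 W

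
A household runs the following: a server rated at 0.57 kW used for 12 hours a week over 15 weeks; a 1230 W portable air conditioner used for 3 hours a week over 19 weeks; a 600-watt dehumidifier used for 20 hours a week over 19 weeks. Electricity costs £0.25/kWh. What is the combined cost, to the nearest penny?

server: Runtime = 12 h/week × 15 weeks = 180 h
server: 0.57 kW × 180 h = 102.6 kWh
portable air conditioner: Runtime = 3 h/week × 19 weeks = 57 h
portable air conditioner: 1.23 kW × 57 h = 70.11 kWh
dehumidifier: Runtime = 20 h/week × 19 weeks = 380 h
dehumidifier: 0.6 kW × 380 h = 228 kWh
Total energy = 400.71 kWh
Cost = 400.71 × £0.25 = £100.18

£100.18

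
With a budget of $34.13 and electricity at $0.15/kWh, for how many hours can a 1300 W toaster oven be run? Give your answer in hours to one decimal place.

175.0 h

Energy available = $34.13 ÷ $0.15/kWh = 227.5333 kWh
Hours = 227.5333 kWh ÷ 1.3 kW = 175.0 h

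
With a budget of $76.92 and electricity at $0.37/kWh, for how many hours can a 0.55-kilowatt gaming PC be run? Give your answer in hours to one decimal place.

378.0 h

Energy available = $76.92 ÷ $0.37/kWh = 207.8919 kWh
Hours = 207.8919 kWh ÷ 0.55 kW = 378.0 h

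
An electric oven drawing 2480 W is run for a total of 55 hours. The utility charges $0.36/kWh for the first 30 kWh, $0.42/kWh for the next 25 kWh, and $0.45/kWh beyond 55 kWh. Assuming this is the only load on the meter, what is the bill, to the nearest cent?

$57.93

Energy = 2.48 kW × 55 h = 136.4 kWh
Tier 1 (0–30 kWh): 30 × $0.36 = $10.8
Tier 2 (30–55 kWh): 25 × $0.42 = $10.5
Above 55 kWh: 81.4 × $0.45 = $36.63
Bill = $57.93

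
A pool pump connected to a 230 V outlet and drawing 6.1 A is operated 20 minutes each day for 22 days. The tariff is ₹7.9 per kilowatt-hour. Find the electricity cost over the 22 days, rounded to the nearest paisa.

Power = 6.1 A × 230 V = 1403 W = 1.403 kW
Runtime = 20 min × 22 = 440 min = 7.333333… h
Energy = 1.403 kW × 7.333333… h = 10.288666… kWh
Cost = 10.288666… kWh × ₹7.9/kWh = ₹81.28

₹81.28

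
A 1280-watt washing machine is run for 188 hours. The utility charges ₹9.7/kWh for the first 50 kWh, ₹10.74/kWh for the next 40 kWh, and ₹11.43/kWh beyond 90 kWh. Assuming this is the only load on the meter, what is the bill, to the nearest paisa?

Energy = 1.28 kW × 188 h = 240.64 kWh
Tier 1 (0–50 kWh): 50 × ₹9.7 = ₹485
Tier 2 (50–90 kWh): 40 × ₹10.74 = ₹429.6
Above 90 kWh: 150.64 × ₹11.43 = ₹1721.8152
Bill = ₹2636.42

₹2636.42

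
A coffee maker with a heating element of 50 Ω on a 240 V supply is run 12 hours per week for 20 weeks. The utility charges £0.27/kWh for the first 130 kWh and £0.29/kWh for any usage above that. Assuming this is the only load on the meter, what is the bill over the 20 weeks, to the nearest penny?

£77.58

Power = V²/R = 240²/50 = 1152 W = 1.152 kW
Runtime = 12 h/week × 20 weeks = 240 h
Energy = 1.152 kW × 240 h = 276.48 kWh
Tier 1 (0–130 kWh): 130 × £0.27 = £35.1
Above 130 kWh: 146.48 × £0.29 = £42.4792
Bill = £77.58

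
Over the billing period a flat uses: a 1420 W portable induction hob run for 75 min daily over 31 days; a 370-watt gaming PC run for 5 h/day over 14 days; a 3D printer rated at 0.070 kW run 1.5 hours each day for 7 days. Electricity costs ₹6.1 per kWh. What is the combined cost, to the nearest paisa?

portable induction hob: Runtime = 75 min × 31 = 2325 min = 38.75 h
portable induction hob: 1.42 kW × 38.75 h = 55.025 kWh
gaming PC: Runtime = 5 h/day × 14 days = 70 h
gaming PC: 0.37 kW × 70 h = 25.9 kWh
3D printer: Runtime = 1.5 h/day × 7 days = 10.5 h
3D printer: 0.07 kW × 10.5 h = 0.735 kWh
Total energy = 81.66 kWh
Cost = 81.66 × ₹6.1 = ₹498.13

₹498.13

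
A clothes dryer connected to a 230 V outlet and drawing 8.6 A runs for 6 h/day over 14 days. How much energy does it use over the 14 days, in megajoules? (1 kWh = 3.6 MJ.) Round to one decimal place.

598.1 MJ

Power = 8.6 A × 230 V = 1978 W = 1.978 kW
Runtime = 6 h/day × 14 days = 84 h
Energy = 1.978 kW × 84 h = 166.152 kWh
= 166.152 × 3.6 MJ = 598.1 MJ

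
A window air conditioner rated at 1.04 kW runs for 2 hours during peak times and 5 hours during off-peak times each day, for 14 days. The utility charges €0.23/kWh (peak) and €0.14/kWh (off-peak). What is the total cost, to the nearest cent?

Peak energy = 1.04 kW × 2 h × 14 = 29.12 kWh
Off-peak energy = 1.04 kW × 5 h × 14 = 72.8 kWh
Cost = 29.12 × €0.23 + 72.8 × €0.14 = €6.6976 + €10.192 = €16.89

€16.89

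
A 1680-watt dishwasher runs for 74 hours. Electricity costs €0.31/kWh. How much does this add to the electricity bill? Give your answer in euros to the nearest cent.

€38.54

Energy = 1.68 kW × 74 h = 124.32 kWh
Cost = 124.32 kWh × €0.31/kWh = €38.54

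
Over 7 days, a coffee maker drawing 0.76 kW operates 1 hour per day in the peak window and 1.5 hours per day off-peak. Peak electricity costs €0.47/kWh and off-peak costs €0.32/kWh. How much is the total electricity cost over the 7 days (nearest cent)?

Peak energy = 0.76 kW × 1 h × 7 = 5.32 kWh
Off-peak energy = 0.76 kW × 1.5 h × 7 = 7.98 kWh
Cost = 5.32 × €0.47 + 7.98 × €0.32 = €2.5004 + €2.5536 = €5.05

€5.05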